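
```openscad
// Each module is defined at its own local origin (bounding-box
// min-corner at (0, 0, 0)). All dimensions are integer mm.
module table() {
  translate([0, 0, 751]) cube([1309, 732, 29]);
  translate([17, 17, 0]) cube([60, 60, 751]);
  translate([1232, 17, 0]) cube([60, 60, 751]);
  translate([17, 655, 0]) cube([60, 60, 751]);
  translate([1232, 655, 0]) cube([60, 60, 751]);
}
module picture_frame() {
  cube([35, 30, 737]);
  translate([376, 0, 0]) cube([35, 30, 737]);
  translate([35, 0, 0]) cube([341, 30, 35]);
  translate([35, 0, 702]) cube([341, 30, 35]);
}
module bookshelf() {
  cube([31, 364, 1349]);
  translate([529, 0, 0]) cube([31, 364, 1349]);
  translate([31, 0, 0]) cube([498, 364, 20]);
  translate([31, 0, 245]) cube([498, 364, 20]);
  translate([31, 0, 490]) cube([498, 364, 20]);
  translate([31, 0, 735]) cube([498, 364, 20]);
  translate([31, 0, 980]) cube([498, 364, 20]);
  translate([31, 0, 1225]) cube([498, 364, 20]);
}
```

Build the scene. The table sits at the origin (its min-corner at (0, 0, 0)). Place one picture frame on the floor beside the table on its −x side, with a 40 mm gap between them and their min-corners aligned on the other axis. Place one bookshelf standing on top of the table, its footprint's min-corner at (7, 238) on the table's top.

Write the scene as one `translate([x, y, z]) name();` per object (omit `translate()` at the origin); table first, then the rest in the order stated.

table();
translate([-451, 0, 0]) picture_frame();
translate([7, 238, 780]) bookshelf();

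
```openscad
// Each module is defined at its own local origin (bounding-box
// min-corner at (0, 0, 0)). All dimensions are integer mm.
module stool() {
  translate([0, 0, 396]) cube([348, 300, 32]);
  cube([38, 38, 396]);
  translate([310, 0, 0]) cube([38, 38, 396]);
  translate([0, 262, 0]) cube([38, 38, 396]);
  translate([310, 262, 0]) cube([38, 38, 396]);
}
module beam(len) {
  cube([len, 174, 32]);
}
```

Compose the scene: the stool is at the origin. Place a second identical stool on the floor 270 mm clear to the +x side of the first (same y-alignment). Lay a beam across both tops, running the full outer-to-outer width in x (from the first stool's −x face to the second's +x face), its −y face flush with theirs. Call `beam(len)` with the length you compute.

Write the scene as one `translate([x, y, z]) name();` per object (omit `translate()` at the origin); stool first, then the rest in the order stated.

stool();
translate([618, 0, 0]) stool();
translate([0, 0, 428]) beam(966);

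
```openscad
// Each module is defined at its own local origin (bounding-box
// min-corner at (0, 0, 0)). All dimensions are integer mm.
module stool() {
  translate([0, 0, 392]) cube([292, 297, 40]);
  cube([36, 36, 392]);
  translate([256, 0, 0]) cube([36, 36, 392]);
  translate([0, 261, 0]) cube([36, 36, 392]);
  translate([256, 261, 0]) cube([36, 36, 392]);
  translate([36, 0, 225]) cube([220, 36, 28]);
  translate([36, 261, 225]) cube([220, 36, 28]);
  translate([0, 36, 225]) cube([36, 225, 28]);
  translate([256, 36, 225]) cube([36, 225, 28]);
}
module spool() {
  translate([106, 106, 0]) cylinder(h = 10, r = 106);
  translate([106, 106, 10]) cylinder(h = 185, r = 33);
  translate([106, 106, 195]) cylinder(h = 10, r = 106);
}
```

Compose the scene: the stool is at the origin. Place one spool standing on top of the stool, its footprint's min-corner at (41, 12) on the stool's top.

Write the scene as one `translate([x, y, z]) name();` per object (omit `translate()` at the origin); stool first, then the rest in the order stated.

stool();
translate([41, 12, 432]) spool();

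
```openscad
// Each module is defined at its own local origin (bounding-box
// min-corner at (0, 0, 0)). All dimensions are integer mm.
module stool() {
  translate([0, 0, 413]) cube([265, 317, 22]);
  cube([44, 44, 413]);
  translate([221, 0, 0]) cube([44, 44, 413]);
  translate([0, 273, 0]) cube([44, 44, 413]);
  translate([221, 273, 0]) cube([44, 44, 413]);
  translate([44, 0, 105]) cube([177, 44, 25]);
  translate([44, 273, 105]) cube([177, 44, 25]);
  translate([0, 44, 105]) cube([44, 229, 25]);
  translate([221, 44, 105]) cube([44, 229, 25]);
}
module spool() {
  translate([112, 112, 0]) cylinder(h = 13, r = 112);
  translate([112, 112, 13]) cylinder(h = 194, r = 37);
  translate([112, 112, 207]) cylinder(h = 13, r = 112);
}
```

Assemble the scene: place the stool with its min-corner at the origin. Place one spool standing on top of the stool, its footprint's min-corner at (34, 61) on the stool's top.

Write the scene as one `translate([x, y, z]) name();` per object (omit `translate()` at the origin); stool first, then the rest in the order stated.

stool();
translate([34, 61, 435]) spool();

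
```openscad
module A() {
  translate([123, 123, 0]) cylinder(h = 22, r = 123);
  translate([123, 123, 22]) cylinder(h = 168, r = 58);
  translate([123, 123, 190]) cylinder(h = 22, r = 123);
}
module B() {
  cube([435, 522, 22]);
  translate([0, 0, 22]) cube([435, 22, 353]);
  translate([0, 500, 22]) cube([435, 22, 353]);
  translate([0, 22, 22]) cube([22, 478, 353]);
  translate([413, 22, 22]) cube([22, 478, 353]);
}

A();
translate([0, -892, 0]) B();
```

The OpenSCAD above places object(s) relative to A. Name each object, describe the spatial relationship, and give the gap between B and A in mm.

A is a spool. B is an open box. The open box is on the floor beside the spool on its −y side. The gap between the open box and the spool is 370 mm.

The open box's nearest face is 370 mm from the spool's −y face.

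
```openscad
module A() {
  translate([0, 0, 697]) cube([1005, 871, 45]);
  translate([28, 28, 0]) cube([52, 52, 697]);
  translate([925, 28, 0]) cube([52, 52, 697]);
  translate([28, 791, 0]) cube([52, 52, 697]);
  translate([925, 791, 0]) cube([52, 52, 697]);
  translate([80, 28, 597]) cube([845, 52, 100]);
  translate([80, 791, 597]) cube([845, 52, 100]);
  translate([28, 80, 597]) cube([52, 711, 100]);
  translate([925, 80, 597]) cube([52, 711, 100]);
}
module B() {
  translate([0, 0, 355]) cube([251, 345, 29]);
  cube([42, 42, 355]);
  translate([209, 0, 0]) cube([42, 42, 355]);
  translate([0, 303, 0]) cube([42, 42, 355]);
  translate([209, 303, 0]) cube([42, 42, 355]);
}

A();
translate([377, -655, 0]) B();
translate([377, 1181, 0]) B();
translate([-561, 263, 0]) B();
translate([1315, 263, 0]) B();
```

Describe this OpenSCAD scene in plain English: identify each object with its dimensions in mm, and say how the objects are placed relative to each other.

A is a table with a 1005×871 mm rectangular top, 45 mm thick, top surface at z = 742 mm, supported by four 52×52 mm square legs, each inset 28 mm from the nearest pair of top edges, running from the floor. Four apron rails, 52 mm thick and 100 mm tall, run between adjacent legs with their top edges flush with the underside of the top and their outer faces flush with the legs' outer faces.

B is a four-legged stool. The seat is a 251×345×29 mm slab whose top surface is at z = 384 mm; four square legs, each 42×42 mm in cross-section, run from the floor (z = 0) to the underside of the seat, each flush with a corner of the seat.

Four stools sit around the table at the −y, +y, −x, +x sides.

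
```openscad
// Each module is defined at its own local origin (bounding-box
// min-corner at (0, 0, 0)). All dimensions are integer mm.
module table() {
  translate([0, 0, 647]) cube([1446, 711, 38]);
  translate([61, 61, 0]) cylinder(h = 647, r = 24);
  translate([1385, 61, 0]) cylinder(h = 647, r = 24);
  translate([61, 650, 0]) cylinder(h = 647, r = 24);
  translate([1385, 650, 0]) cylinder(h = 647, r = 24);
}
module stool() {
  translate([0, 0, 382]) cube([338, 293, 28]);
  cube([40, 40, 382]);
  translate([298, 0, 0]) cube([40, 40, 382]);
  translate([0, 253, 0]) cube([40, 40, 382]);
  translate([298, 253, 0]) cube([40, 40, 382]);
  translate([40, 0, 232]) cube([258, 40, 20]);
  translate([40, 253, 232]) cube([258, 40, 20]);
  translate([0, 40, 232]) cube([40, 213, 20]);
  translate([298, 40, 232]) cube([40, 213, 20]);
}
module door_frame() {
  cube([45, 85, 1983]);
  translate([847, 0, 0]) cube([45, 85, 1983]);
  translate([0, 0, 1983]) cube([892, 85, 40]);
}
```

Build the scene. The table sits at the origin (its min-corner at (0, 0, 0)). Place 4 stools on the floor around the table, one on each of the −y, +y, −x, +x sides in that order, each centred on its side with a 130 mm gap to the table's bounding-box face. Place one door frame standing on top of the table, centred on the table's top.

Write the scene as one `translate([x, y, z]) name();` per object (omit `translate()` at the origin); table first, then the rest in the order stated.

table();
translate([554, -423, 0]) stool();
translate([554, 841, 0]) stool();
translate([-468, 209, 0]) stool();
translate([1576, 209, 0]) stool();
translate([277, 313, 685]) door_frame();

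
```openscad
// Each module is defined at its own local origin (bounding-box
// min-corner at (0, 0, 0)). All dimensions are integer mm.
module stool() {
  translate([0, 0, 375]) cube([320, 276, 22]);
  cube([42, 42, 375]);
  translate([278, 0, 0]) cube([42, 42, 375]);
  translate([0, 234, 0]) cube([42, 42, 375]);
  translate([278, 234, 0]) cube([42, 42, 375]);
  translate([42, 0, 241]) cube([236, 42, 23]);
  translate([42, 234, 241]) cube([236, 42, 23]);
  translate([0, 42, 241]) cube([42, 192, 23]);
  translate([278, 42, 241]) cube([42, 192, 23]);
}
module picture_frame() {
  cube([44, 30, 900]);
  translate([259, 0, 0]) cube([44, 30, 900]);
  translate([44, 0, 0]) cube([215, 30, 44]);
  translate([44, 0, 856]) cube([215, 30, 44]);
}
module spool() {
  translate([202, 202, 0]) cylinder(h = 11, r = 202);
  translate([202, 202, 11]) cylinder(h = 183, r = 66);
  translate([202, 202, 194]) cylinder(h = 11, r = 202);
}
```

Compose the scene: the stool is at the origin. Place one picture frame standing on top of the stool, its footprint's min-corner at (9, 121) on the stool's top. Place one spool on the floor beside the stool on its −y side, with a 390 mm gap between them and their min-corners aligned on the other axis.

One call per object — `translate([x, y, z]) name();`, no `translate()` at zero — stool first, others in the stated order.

stool();
translate([9, 121, 397]) picture_frame();
translate([0, -794, 0]) spool();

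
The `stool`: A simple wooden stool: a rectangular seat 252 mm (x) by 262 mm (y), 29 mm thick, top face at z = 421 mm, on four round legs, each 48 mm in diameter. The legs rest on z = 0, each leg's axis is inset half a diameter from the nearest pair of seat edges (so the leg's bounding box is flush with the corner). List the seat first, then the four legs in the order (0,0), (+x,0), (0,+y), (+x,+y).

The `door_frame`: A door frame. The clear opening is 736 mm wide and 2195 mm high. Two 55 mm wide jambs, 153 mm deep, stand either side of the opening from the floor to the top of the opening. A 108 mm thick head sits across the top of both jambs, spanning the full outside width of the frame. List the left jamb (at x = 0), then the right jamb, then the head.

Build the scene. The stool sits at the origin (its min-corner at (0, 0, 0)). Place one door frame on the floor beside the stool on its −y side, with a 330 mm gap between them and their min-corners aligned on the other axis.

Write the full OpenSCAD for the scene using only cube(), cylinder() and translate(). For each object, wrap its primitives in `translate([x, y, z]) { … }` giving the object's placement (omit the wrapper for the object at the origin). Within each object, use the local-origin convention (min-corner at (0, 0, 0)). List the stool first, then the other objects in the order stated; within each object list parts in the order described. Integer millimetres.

translate([0, 0, 392]) cube([252, 262, 29]);
translate([24, 24, 0]) cylinder(h = 392, r = 24);
translate([228, 24, 0]) cylinder(h = 392, r = 24);
translate([24, 238, 0]) cylinder(h = 392, r = 24);
translate([228, 238, 0]) cylinder(h = 392, r = 24);
translate([0, -483, 0]) {
  cube([55, 153, 2195]);
  translate([791, 0, 0]) cube([55, 153, 2195]);
  translate([0, 0, 2195]) cube([846, 153, 108]);
}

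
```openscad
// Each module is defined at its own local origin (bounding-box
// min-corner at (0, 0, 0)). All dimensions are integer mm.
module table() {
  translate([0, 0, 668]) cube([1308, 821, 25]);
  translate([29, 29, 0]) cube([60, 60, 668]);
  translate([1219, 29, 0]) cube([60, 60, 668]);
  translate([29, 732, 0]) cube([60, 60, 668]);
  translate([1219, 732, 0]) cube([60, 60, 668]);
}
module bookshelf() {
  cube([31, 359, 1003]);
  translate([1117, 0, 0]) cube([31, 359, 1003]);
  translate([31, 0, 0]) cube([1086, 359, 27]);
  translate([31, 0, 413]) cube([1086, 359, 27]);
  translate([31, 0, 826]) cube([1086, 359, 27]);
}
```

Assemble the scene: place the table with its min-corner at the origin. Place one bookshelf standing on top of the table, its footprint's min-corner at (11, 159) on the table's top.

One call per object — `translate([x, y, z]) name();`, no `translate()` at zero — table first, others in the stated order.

table();
translate([11, 159, 693]) bookshelf();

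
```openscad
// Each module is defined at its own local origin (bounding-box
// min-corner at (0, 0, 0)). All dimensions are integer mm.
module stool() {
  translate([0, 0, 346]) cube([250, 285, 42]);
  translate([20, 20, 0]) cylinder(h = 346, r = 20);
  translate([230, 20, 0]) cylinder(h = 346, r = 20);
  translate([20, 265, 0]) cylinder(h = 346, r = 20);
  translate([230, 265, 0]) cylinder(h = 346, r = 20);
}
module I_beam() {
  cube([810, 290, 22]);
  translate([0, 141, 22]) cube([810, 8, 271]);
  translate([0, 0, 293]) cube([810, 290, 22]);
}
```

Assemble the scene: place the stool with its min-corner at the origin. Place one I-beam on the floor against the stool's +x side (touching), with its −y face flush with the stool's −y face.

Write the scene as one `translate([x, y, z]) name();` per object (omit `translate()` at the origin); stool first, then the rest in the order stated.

stool();
translate([250, 0, 0]) I_beam();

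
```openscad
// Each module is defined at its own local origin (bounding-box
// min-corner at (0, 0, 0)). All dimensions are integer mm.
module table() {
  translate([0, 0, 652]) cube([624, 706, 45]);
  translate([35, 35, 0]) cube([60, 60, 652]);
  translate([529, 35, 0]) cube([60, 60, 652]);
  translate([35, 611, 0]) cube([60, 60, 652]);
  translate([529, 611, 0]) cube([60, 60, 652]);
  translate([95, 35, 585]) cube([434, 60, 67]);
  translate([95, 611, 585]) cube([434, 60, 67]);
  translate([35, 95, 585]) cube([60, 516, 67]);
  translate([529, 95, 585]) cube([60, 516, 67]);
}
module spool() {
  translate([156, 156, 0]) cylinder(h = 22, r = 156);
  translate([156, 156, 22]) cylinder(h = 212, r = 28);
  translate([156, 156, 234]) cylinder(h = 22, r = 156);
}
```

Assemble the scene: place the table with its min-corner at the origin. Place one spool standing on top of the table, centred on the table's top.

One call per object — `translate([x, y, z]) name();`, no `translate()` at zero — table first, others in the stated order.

table();
translate([156, 197, 697]) spool();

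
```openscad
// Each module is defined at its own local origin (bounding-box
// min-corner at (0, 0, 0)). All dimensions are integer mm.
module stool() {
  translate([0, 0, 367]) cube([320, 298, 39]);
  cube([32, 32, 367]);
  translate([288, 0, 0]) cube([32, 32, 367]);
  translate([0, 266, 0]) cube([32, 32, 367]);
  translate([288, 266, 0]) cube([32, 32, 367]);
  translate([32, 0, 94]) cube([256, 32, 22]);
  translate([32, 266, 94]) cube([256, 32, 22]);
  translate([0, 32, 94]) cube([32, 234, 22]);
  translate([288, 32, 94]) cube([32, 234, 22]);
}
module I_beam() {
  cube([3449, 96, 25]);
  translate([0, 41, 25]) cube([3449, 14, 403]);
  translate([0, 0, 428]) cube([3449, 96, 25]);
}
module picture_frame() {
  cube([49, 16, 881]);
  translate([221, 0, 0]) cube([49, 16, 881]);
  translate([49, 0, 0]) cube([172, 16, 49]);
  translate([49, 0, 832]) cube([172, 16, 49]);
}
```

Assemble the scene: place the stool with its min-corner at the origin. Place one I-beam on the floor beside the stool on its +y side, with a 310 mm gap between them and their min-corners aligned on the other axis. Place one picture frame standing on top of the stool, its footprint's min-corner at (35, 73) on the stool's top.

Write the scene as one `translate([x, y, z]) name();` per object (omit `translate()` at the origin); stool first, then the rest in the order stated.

stool();
translate([0, 608, 0]) I_beam();
translate([35, 73, 406]) picture_frame();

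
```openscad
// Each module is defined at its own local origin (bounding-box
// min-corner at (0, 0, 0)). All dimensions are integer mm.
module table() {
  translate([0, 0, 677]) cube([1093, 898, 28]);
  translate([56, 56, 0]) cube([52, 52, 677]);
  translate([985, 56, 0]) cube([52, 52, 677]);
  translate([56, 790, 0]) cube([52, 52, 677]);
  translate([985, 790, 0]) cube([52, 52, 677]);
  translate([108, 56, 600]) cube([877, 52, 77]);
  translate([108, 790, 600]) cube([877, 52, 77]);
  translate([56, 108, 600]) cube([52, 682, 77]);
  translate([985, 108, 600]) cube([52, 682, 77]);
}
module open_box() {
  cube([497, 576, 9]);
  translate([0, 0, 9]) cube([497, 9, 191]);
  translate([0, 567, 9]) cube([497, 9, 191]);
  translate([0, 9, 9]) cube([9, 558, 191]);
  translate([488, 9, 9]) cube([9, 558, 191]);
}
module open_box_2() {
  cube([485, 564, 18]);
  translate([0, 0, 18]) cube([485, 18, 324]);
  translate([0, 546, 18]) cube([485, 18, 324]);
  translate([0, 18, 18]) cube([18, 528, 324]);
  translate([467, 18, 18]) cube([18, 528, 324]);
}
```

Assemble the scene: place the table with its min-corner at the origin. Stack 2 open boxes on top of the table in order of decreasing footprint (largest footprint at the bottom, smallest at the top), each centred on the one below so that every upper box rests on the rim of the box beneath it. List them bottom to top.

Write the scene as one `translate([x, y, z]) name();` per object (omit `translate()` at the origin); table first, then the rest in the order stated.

table();
translate([298, 161, 705]) open_box();
translate([304, 167, 905]) open_box_2();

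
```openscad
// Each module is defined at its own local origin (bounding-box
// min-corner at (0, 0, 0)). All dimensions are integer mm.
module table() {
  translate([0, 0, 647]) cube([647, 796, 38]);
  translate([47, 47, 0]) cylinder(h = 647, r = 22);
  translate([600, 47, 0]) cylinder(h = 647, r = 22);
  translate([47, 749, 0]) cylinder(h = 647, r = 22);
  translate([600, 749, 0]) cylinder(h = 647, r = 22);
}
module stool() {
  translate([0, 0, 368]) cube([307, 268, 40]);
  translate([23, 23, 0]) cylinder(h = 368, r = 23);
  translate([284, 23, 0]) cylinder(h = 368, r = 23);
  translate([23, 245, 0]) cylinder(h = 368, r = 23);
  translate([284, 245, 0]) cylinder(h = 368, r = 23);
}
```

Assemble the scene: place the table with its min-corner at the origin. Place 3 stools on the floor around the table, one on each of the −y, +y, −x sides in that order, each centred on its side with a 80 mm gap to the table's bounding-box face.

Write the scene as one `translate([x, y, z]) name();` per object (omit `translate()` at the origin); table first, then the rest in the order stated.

table();
translate([170, -348, 0]) stool();
translate([170, 876, 0]) stool();
translate([-387, 264, 0]) stool();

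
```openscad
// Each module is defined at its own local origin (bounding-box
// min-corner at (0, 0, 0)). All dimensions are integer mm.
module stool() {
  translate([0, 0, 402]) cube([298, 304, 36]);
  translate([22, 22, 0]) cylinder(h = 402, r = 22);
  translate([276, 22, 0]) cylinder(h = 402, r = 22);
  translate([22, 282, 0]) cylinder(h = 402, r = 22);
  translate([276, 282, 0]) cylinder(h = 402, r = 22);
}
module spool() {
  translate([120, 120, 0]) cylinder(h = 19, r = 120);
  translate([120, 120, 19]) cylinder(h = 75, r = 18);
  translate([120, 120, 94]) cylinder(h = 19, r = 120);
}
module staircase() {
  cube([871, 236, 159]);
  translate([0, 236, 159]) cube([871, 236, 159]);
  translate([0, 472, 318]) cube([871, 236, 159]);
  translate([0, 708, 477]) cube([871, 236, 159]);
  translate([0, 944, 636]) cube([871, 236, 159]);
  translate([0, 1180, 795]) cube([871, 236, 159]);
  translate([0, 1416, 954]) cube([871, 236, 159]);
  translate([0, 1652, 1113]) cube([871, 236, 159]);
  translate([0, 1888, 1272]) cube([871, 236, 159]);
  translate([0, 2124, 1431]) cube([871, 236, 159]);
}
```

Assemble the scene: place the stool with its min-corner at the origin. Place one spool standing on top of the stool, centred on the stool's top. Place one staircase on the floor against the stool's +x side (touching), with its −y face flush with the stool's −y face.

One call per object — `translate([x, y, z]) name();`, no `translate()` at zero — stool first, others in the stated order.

stool();
translate([29, 32, 438]) spool();
translate([298, 0, 0]) staircase();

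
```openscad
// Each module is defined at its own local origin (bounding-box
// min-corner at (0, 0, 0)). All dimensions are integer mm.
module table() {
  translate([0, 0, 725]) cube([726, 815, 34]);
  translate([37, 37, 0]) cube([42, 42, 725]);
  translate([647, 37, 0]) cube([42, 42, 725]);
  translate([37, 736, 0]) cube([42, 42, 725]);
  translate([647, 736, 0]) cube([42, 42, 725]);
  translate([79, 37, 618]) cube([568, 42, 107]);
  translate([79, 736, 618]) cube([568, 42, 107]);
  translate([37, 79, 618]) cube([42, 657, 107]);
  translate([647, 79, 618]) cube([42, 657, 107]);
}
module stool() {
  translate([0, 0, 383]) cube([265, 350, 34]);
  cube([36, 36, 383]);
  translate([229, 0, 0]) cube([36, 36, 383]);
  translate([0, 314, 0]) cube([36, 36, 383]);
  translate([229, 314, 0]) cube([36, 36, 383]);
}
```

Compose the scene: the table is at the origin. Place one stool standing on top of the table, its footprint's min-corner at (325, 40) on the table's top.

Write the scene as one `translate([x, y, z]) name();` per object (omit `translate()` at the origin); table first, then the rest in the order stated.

table();
translate([325, 40, 759]) stool();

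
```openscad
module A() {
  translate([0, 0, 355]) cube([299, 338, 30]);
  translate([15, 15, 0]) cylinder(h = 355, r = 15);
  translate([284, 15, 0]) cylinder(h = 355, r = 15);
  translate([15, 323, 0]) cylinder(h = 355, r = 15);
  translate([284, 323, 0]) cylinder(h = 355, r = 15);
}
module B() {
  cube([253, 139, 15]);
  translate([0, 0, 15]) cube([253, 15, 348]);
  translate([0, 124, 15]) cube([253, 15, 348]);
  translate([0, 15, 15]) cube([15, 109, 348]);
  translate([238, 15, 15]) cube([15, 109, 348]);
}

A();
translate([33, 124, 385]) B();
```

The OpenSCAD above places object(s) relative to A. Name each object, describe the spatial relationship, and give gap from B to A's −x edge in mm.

The open box's min-x is at 33; the stool's min-x is 0; gap = 33 mm.

A is a stool. B is an open box. The open box is on top of the stool. The gap from the open box to the stool's −x edge is 33 mm.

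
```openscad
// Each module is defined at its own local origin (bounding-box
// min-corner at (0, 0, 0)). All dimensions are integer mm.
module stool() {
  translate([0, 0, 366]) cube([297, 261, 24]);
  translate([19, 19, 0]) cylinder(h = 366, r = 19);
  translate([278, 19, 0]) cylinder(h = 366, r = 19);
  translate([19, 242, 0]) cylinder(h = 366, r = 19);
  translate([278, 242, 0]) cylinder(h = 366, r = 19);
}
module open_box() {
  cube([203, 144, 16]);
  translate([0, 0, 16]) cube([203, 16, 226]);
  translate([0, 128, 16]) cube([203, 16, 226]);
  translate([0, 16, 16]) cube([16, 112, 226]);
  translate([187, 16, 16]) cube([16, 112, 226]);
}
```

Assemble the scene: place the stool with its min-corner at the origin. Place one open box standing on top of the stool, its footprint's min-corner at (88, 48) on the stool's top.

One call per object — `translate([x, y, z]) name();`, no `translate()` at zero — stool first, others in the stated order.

stool();
translate([88, 48, 390]) open_box();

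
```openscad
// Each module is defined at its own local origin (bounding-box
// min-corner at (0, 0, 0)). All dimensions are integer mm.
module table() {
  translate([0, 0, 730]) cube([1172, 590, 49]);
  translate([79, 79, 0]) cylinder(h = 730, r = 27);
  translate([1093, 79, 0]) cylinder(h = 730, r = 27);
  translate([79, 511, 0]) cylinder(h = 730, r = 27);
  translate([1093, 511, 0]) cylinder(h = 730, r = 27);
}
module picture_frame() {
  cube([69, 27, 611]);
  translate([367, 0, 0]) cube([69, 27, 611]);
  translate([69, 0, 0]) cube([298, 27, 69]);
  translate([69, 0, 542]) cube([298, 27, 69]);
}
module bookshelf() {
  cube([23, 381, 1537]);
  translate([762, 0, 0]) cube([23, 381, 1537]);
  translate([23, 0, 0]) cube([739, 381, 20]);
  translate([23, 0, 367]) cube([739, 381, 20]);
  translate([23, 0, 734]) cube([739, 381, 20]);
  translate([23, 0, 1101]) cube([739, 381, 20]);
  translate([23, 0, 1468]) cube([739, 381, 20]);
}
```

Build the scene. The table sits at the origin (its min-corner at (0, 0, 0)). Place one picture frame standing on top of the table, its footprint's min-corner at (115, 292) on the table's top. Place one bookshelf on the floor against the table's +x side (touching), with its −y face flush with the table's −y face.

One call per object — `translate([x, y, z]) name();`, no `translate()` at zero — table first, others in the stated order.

table();
translate([115, 292, 779]) picture_frame();
translate([1172, 0, 0]) bookshelf();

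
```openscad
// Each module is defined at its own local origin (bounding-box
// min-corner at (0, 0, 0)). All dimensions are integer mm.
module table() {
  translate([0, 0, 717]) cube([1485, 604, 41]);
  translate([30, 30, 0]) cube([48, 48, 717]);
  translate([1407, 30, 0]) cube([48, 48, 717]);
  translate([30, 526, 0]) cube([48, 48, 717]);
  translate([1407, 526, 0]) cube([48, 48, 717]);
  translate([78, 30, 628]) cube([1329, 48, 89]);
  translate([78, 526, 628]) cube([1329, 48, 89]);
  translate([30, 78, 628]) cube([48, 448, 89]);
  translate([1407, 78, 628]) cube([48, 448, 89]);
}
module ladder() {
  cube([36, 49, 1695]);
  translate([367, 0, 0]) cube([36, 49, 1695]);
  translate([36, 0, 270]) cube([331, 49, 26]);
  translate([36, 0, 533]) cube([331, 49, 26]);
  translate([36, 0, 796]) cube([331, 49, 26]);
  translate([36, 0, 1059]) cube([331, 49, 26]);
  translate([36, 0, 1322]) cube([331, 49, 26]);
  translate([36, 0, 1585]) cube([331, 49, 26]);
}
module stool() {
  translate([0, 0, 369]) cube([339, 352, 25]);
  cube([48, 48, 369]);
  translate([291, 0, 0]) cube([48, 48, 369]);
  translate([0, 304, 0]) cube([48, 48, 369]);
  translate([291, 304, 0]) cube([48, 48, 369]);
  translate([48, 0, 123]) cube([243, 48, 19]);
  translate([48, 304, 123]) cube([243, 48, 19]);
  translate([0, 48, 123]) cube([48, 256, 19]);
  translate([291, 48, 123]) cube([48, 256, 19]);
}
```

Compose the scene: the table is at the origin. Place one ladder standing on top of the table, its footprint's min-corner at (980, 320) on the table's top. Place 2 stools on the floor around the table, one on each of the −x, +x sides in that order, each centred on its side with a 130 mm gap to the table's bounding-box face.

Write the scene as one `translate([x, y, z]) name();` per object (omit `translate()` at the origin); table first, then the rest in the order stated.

table();
translate([980, 320, 758]) ladder();
translate([-469, 126, 0]) stool();
translate([1615, 126, 0]) stool();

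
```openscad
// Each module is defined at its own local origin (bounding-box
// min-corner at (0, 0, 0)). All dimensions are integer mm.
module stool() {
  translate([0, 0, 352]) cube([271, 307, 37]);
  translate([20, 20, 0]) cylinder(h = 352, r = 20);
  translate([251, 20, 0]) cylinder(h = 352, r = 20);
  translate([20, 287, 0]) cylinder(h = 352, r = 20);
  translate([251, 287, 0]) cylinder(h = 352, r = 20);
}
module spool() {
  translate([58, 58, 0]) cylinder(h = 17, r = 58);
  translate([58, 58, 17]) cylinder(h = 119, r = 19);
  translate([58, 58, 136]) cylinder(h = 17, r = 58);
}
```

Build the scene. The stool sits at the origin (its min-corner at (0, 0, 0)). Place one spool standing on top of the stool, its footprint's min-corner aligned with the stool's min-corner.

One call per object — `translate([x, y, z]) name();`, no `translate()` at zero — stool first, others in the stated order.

stool();
translate([0, 0, 389]) spool();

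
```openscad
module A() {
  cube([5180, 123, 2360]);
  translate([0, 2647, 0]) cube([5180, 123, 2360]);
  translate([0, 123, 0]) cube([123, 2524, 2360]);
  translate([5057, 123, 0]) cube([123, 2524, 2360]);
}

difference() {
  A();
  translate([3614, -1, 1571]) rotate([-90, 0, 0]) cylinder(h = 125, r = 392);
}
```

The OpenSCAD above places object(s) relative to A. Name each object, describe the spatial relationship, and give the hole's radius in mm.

The subtracted cylinder has r = 392 mm.

A is a house frame. The house frame has a circular hole through its front wall. The hole's radius is 392 mm.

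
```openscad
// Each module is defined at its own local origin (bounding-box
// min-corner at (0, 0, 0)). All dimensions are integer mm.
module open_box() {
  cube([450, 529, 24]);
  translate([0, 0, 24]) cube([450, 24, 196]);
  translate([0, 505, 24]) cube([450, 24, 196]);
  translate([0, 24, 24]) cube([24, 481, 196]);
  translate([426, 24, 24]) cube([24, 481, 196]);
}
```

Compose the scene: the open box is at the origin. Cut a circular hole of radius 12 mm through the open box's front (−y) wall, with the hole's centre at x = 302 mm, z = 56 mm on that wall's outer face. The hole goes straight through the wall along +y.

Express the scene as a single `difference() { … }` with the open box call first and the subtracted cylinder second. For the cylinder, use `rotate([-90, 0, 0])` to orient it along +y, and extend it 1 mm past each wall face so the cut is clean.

difference() {
  open_box();
  translate([302, -1, 56]) rotate([-90, 0, 0]) cylinder(h = 26, r = 12);
}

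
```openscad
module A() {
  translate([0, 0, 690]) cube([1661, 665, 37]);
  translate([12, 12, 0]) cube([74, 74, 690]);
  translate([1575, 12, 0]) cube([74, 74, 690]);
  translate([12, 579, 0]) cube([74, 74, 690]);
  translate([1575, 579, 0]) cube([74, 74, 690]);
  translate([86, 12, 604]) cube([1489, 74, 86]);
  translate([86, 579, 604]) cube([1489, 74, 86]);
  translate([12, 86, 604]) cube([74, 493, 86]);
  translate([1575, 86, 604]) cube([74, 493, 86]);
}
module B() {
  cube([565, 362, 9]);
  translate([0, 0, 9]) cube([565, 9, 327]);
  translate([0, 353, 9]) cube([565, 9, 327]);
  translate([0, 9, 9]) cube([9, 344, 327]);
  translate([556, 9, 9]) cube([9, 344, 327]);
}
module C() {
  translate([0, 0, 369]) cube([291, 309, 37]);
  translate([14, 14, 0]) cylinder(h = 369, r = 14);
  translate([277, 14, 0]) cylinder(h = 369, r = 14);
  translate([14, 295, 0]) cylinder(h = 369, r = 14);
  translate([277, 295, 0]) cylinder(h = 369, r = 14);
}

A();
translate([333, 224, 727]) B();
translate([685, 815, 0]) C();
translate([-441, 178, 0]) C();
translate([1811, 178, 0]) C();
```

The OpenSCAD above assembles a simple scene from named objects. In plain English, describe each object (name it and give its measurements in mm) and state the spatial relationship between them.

A is a rectangular dining table. The top is 1661×665×37 mm with its upper surface at z = 727 mm. It stands on four 74×74 mm square legs, each inset 12 mm from the nearest pair of top edges, running from the floor to the underside of the top. Four apron rails, 74 mm thick and 86 mm tall, run between adjacent legs with their top edges flush with the underside of the top and their outer faces flush with the legs' outer faces.

B is an open storage box with external size 565×362×336 mm and wall thickness 9 mm (the base is also 9 mm thick). The base covers the whole footprint; the four walls stand on the base, with the y-facing walls full-width and the x-facing walls fitting between their inner faces.

C is a four-legged stool. The seat is 291×309 mm, 37 mm thick, top at z = 406 mm. It stands on four round legs, each 28 mm in diameter, from z = 0 to the seat underside, each leg's axis is inset half a diameter from the nearest pair of seat edges (so the leg's bounding box is flush with the corner).

The open box is on top of the table. Three stools sit around the table at the +y, −x, +x sides.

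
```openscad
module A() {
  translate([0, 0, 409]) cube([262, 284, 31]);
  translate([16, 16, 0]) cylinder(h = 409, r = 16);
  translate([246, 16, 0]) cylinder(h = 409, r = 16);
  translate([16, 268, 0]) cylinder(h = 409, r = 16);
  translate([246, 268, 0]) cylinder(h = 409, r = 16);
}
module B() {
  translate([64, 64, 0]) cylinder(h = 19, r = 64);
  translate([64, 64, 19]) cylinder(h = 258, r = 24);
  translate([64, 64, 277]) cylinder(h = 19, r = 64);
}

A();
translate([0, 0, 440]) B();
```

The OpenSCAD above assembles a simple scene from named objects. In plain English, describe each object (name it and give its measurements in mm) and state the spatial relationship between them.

A is a four-legged stool. The seat is a 262×284×31 mm slab whose top surface is at z = 440 mm; four round legs, each 32 mm in diameter, run from the floor (z = 0) to the underside of the seat, each leg's axis is inset half a diameter from the nearest pair of seat edges (so the leg's bounding box is flush with the corner).

B is a spool: two coaxial disc flanges of radius 64 mm and thickness 19 mm, joined by a core cylinder of radius 24 mm and height 258 mm. The lower flange rests on z = 0 and the three cylinders share a vertical axis.

The spool is on top of the stool.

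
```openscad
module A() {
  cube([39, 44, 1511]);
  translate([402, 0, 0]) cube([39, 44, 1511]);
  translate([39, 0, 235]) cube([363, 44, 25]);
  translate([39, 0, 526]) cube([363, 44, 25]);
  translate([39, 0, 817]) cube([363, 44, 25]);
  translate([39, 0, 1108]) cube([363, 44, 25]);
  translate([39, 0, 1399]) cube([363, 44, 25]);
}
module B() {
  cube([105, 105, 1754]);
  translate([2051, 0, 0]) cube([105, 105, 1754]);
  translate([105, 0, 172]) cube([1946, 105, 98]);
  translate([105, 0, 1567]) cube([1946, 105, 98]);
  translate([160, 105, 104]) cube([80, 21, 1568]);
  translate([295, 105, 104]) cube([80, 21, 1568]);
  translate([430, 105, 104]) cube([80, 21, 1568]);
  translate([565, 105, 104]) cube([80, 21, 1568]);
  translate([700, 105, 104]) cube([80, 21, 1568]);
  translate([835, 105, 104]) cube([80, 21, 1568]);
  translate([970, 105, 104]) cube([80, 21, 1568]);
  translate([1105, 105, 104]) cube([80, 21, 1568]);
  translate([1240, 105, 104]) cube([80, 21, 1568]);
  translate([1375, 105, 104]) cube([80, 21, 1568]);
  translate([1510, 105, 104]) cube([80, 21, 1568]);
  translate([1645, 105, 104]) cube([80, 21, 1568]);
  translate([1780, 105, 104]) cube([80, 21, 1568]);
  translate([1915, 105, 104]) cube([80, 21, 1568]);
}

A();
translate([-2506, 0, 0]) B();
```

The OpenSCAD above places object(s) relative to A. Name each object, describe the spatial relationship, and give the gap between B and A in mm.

The fence section's nearest face is 350 mm from the ladder's −x face.

A is a ladder. B is a fence section. The fence section is on the floor beside the ladder on its −x side. The gap between the fence section and the ladder is 350 mm.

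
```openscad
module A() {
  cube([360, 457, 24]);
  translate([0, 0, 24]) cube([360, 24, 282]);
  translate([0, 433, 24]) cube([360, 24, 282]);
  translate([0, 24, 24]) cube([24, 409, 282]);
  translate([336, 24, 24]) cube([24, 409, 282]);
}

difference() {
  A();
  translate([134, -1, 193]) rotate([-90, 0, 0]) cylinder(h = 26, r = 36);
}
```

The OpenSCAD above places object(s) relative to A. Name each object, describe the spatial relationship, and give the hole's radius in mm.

A is an open box. The open box has a circular hole through its front wall. The hole's radius is 36 mm.

The subtracted cylinder has r = 36 mm.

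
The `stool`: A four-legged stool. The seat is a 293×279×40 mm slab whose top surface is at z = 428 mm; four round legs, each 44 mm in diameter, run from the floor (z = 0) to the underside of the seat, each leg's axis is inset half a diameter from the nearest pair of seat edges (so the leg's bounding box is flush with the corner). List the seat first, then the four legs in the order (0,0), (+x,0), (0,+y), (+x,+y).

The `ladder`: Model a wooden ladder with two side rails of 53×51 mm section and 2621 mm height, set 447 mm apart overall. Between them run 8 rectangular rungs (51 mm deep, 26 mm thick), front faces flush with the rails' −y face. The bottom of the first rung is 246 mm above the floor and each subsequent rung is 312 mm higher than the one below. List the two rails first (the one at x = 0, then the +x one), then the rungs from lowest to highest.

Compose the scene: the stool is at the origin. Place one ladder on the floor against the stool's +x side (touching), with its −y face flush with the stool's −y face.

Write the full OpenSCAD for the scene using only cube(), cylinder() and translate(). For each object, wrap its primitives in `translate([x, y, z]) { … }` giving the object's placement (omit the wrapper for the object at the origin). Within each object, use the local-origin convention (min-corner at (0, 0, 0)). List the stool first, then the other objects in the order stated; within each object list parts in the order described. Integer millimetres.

translate([0, 0, 388]) cube([293, 279, 40]);
translate([22, 22, 0]) cylinder(h = 388, r = 22);
translate([271, 22, 0]) cylinder(h = 388, r = 22);
translate([22, 257, 0]) cylinder(h = 388, r = 22);
translate([271, 257, 0]) cylinder(h = 388, r = 22);
translate([293, 0, 0]) {
  cube([53, 51, 2621]);
  translate([394, 0, 0]) cube([53, 51, 2621]);
  translate([53, 0, 246]) cube([341, 51, 26]);
  translate([53, 0, 558]) cube([341, 51, 26]);
  translate([53, 0, 870]) cube([341, 51, 26]);
  translate([53, 0, 1182]) cube([341, 51, 26]);
  translate([53, 0, 1494]) cube([341, 51, 26]);
  translate([53, 0, 1806]) cube([341, 51, 26]);
  translate([53, 0, 2118]) cube([341, 51, 26]);
  translate([53, 0, 2430]) cube([341, 51, 26]);
}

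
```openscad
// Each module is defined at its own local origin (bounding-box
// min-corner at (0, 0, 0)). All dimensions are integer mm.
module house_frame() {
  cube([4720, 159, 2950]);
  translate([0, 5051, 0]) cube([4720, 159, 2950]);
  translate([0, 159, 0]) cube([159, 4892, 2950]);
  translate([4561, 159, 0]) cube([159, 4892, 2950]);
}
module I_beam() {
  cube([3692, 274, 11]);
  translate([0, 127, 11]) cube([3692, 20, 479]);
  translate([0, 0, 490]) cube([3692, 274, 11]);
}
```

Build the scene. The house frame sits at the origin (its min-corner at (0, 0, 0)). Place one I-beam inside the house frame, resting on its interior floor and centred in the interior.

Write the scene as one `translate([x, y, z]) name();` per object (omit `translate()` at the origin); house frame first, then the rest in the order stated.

house_frame();
translate([514, 2468, 0]) I_beam();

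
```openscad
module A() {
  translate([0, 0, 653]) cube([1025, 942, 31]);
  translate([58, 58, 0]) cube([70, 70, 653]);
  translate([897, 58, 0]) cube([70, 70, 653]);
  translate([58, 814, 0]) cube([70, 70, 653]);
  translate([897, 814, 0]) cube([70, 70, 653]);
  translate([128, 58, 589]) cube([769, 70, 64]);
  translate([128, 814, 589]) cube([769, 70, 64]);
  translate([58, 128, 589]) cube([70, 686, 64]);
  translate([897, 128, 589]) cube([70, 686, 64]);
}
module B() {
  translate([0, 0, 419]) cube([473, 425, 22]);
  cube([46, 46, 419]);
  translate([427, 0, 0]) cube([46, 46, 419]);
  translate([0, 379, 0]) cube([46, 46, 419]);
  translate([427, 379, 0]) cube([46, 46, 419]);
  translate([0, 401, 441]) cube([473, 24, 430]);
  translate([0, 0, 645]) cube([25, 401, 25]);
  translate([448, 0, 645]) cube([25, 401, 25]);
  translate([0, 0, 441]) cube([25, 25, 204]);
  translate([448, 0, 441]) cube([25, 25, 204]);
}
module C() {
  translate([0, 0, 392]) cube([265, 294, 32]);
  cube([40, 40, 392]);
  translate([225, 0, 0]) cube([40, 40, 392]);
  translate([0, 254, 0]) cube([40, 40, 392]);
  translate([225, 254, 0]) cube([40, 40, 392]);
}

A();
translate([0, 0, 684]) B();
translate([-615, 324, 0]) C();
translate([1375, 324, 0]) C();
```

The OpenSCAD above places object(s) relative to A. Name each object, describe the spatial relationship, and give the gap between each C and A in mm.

Each stool's nearest face is 350 mm from the table's bounding box.

A is a table. B is a chair. C is a stool. The chair is on top of the table. Two stools sit around the table at the −x, +x sides. The gap between each stool and the table is 350 mm.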